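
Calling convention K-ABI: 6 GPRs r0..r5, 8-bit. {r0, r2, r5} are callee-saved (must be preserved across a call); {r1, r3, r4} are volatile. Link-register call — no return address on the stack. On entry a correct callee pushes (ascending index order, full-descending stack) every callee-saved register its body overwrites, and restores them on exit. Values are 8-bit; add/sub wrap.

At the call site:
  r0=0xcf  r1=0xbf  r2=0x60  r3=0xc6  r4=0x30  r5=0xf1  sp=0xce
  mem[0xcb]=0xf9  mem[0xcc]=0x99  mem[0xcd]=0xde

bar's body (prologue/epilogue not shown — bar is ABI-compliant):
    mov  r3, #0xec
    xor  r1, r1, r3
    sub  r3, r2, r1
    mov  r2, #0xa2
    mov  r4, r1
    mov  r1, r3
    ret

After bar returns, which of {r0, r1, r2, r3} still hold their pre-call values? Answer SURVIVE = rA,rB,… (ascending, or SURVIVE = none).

prologue: push r2 → mem[0xcd]=0x60, sp=0xcd
body[0] mov  r3, #0xec → r3=0xec
body[1] xor  r1, r1, r3 → r1=0x53
body[2] sub  r3, r2, r1 → r3=0x0d
body[3] mov  r2, #0xa2 → r2=0xa2
body[4] mov  r4, r1 → r4=0x53
body[5] mov  r1, r3 → r1=0x0d
epilogue: pop r2=0x60, sp=0xce
r0: callee-saved, written=False
r1: caller-saved, written=True
r2: callee-saved, written=True
r3: caller-saved, written=True

SURVIVE = r0,r2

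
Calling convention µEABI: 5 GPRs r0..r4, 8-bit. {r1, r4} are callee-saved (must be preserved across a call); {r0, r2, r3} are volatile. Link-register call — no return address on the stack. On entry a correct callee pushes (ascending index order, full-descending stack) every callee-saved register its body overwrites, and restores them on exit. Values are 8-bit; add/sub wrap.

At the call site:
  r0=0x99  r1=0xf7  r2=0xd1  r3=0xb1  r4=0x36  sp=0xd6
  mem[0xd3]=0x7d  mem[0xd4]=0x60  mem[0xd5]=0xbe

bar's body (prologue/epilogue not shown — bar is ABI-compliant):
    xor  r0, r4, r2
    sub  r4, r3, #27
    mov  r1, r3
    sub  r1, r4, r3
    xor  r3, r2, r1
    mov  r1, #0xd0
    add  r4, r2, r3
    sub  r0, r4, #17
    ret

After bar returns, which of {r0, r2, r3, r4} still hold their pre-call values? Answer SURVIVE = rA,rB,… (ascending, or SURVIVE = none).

SURVIVE = r2,r4

prologue: push r1 → mem[0xd5]=0xf7, sp=0xd5
prologue: push r4 → mem[0xd4]=0x36, sp=0xd4
body[0] xor  r0, r4, r2 → r0=0xe7
body[1] sub  r4, r3, #27 → r4=0x96
body[2] mov  r1, r3 → r1=0xb1
body[3] sub  r1, r4, r3 → r1=0xe5
body[4] xor  r3, r2, r1 → r3=0x34
body[5] mov  r1, #0xd0 → r1=0xd0
body[6] add  r4, r2, r3 → r4=0x05
body[7] sub  r0, r4, #17 → r0=0xf4
epilogue: pop r4=0x36, sp=0xd5
epilogue: pop r1=0xf7, sp=0xd6
r0: caller-saved, written=True
r2: caller-saved, written=False
r3: caller-saved, written=True
r4: callee-saved, written=True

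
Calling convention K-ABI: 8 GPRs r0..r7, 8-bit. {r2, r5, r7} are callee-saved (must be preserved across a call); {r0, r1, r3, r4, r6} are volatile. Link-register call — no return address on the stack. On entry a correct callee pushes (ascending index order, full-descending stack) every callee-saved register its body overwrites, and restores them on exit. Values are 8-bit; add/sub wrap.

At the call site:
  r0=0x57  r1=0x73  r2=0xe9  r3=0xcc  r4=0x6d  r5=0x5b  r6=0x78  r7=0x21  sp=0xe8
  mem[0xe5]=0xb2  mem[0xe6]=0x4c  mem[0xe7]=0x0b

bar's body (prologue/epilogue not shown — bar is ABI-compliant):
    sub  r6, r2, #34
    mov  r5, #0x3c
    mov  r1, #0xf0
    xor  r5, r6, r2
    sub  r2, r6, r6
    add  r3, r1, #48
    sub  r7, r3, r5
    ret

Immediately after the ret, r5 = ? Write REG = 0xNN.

prologue: push r2 -> mem[0xe7]=0xe9, sp=0xe7
prologue: push r5 -> mem[0xe6]=0x5b, sp=0xe6
prologue: push r7 -> mem[0xe5]=0x21, sp=0xe5
body[0] sub  r6, r2, #34 -> r6=0xc7
body[1] mov  r5, #0x3c -> r5=0x3c
body[2] mov  r1, #0xf0 -> r1=0xf0
body[3] xor  r5, r6, r2 -> r5=0x2e
body[4] sub  r2, r6, r6 -> r2=0x00
body[5] add  r3, r1, #48 -> r3=0x20
body[6] sub  r7, r3, r5 -> r7=0xf2
epilogue: pop r7=0x21, sp=0xe6
epilogue: pop r5=0x5b, sp=0xe7
epilogue: pop r2=0xe9, sp=0xe8
r5 is callee-saved -> restored

REG = 0x5b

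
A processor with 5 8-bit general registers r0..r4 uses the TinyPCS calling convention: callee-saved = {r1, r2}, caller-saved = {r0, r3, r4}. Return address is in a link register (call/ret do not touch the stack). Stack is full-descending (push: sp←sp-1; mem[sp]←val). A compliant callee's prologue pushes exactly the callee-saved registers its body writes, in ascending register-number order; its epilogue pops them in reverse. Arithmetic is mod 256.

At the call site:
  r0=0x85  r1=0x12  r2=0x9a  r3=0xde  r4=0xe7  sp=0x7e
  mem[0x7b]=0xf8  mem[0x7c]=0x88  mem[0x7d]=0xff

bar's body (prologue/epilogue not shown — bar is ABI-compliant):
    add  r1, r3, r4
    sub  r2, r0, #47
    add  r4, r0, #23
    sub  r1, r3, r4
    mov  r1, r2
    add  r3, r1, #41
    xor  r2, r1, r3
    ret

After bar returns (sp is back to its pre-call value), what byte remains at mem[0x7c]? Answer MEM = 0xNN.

MEM = 0x9a

prologue: push r1 → mem[0x7d]=0x12, sp=0x7d
prologue: push r2 → mem[0x7c]=0x9a, sp=0x7c
body[0] add  r1, r3, r4 → r1=0xc5
body[1] sub  r2, r0, #47 → r2=0x56
body[2] add  r4, r0, #23 → r4=0x9c
body[3] sub  r1, r3, r4 → r1=0x42
body[4] mov  r1, r2 → r1=0x56
body[5] add  r3, r1, #41 → r3=0x7f
body[6] xor  r2, r1, r3 → r2=0x29
epilogue: pop r2=0x9a, sp=0x7d
epilogue: pop r1=0x12, sp=0x7e
prologue pushed ['r1', 'r2'] at ['0x7d', '0x7c']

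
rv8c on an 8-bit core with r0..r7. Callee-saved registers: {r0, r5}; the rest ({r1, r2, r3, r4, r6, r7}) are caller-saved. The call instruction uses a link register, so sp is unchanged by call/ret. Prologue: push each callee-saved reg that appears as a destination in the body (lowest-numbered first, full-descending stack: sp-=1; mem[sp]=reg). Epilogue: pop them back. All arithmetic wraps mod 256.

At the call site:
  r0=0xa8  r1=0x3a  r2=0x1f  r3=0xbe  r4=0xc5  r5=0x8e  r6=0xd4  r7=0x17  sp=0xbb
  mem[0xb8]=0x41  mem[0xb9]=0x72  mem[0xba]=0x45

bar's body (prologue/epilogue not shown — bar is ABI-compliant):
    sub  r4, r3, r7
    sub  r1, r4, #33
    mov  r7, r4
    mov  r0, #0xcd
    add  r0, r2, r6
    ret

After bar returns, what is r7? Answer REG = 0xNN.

prologue: push r0 -> mem[0xba]=0xa8, sp=0xba
body[0] sub  r4, r3, r7 -> r4=0xa7
body[1] sub  r1, r4, #33 -> r1=0x86
body[2] mov  r7, r4 -> r7=0xa7
body[3] mov  r0, #0xcd -> r0=0xcd
body[4] add  r0, r2, r6 -> r0=0xf3
epilogue: pop r0=0xa8, sp=0xbb
r7 is caller-saved -> body value

REG = 0xa7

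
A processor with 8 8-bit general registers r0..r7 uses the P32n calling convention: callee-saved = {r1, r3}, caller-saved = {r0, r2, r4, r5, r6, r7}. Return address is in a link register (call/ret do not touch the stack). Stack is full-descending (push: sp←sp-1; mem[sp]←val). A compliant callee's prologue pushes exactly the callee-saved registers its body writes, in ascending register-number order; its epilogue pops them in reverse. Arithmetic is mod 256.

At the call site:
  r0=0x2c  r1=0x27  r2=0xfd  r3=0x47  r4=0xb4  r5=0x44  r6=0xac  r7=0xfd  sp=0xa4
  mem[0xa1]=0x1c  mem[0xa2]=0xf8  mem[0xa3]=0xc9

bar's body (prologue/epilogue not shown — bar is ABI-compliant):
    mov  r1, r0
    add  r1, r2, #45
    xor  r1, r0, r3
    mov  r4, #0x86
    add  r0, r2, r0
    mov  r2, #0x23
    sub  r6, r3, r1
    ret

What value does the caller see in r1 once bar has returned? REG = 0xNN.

REG = 0x27

prologue: push r1 -> mem[0xa3]=0x27, sp=0xa3
body[0] mov  r1, r0 -> r1=0x2c
body[1] add  r1, r2, #45 -> r1=0x2a
body[2] xor  r1, r0, r3 -> r1=0x6b
body[3] mov  r4, #0x86 -> r4=0x86
body[4] add  r0, r2, r0 -> r0=0x29
body[5] mov  r2, #0x23 -> r2=0x23
body[6] sub  r6, r3, r1 -> r6=0xdc
epilogue: pop r1=0x27, sp=0xa4
r1 is callee-saved -> restored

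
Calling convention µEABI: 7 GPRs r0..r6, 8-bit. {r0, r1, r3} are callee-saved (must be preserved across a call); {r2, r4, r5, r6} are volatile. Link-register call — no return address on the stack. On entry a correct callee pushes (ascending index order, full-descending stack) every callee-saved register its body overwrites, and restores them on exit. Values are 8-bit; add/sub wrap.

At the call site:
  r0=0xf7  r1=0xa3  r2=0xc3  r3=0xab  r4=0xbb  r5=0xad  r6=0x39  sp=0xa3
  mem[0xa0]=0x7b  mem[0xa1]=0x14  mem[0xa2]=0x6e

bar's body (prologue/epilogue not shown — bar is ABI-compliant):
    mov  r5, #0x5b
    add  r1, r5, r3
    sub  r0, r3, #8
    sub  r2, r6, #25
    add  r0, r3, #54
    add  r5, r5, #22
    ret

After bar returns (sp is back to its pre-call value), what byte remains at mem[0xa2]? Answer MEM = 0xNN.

MEM = 0xf7

prologue: push r0 -> mem[0xa2]=0xf7, sp=0xa2
prologue: push r1 -> mem[0xa1]=0xa3, sp=0xa1
body[0] mov  r5, #0x5b -> r5=0x5b
body[1] add  r1, r5, r3 -> r1=0x06
body[2] sub  r0, r3, #8 -> r0=0xa3
body[3] sub  r2, r6, #25 -> r2=0x20
body[4] add  r0, r3, #54 -> r0=0xe1
body[5] add  r5, r5, #22 -> r5=0x71
epilogue: pop r1=0xa3, sp=0xa2
epilogue: pop r0=0xf7, sp=0xa3
prologue pushed ['r0', 'r1'] at ['0xa2', '0xa1']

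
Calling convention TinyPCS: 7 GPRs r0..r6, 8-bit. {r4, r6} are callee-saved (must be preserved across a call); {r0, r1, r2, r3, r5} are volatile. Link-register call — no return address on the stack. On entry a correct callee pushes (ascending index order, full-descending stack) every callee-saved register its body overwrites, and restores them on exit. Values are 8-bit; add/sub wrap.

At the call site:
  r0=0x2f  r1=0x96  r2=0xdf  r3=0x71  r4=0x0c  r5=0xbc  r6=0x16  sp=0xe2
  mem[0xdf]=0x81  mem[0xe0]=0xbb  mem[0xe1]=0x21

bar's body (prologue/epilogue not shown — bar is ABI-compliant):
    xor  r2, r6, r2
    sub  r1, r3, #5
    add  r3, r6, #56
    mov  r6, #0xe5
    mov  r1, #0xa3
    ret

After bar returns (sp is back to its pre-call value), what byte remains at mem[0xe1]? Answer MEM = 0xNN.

MEM = 0x16

prologue: push r6 → mem[0xe1]=0x16, sp=0xe1
body[0] xor  r2, r6, r2 → r2=0xc9
body[1] sub  r1, r3, #5 → r1=0x6c
body[2] add  r3, r6, #56 → r3=0x4e
body[3] mov  r6, #0xe5 → r6=0xe5
body[4] mov  r1, #0xa3 → r1=0xa3
epilogue: pop r6=0x16, sp=0xe2
prologue pushed ['r6'] at ['0xe1']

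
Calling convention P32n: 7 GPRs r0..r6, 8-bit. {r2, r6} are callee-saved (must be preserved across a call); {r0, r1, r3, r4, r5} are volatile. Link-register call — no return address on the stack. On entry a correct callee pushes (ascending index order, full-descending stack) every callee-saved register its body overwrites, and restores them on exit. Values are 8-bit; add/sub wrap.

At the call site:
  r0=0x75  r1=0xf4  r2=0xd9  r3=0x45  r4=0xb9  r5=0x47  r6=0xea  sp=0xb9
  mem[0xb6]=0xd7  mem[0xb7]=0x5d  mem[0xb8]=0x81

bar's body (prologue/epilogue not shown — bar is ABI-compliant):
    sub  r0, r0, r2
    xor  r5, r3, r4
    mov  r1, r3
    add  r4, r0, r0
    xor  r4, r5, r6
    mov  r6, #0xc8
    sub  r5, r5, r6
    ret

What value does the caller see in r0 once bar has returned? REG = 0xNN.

REG = 0x9c

prologue: push r6 → mem[0xb8]=0xea, sp=0xb8
body[0] sub  r0, r0, r2 → r0=0x9c
body[1] xor  r5, r3, r4 → r5=0xfc
body[2] mov  r1, r3 → r1=0x45
body[3] add  r4, r0, r0 → r4=0x38
body[4] xor  r4, r5, r6 → r4=0x16
body[5] mov  r6, #0xc8 → r6=0xc8
body[6] sub  r5, r5, r6 → r5=0x34
epilogue: pop r6=0xea, sp=0xb9
r0 is caller-saved → body value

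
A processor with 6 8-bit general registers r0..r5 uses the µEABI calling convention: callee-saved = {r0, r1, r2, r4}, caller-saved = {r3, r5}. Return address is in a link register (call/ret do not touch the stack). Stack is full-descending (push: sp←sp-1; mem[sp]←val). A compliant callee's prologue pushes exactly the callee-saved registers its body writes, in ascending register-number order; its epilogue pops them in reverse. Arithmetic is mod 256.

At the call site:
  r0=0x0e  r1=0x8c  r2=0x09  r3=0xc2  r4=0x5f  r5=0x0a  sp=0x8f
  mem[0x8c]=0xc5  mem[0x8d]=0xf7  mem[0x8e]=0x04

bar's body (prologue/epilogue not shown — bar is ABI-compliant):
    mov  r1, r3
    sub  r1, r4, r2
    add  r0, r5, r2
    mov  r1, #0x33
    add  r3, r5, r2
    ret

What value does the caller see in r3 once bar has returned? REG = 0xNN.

REG = 0x13

prologue: push r0 -> mem[0x8e]=0x0e, sp=0x8e
prologue: push r1 -> mem[0x8d]=0x8c, sp=0x8d
body[0] mov  r1, r3 -> r1=0xc2
body[1] sub  r1, r4, r2 -> r1=0x56
body[2] add  r0, r5, r2 -> r0=0x13
body[3] mov  r1, #0x33 -> r1=0x33
body[4] add  r3, r5, r2 -> r3=0x13
epilogue: pop r1=0x8c, sp=0x8e
epilogue: pop r0=0x0e, sp=0x8f
r3 is caller-saved -> body value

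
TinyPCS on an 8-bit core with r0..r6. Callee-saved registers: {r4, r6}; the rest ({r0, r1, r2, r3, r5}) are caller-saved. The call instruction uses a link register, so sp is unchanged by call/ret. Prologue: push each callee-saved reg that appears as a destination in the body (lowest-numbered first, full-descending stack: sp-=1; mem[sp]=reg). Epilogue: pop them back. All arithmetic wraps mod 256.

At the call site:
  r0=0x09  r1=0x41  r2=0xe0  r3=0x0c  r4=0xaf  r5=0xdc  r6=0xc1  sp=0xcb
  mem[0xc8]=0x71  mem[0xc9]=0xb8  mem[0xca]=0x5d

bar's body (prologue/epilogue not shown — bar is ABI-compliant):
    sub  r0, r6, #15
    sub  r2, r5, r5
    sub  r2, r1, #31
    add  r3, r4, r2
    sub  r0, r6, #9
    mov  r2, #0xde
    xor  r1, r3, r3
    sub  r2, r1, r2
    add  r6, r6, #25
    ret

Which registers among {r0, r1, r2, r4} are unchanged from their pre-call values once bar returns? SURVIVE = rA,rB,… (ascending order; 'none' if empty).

prologue: push r6 → mem[0xca]=0xc1, sp=0xca
body[0] sub  r0, r6, #15 → r0=0xb2
body[1] sub  r2, r5, r5 → r2=0x00
body[2] sub  r2, r1, #31 → r2=0x22
body[3] add  r3, r4, r2 → r3=0xd1
body[4] sub  r0, r6, #9 → r0=0xb8
body[5] mov  r2, #0xde → r2=0xde
body[6] xor  r1, r3, r3 → r1=0x00
body[7] sub  r2, r1, r2 → r2=0x22
body[8] add  r6, r6, #25 → r6=0xda
epilogue: pop r6=0xc1, sp=0xcb
r0: caller-saved, written=True
r1: caller-saved, written=True
r2: caller-saved, written=True
r4: callee-saved, written=False

SURVIVE = r4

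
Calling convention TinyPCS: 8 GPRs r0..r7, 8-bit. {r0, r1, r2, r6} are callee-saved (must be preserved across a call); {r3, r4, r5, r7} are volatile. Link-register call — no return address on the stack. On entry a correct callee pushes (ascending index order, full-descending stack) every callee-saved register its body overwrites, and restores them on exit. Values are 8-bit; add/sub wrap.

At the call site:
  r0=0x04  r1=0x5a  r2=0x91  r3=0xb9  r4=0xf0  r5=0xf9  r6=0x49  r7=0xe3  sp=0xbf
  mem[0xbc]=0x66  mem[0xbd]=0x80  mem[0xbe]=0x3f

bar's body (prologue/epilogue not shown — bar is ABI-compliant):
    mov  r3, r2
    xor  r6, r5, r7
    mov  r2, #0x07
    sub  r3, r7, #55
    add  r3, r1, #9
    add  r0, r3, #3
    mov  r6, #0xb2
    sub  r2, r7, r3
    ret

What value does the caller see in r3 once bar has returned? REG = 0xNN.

prologue: push r0 -> mem[0xbe]=0x04, sp=0xbe
prologue: push r2 -> mem[0xbd]=0x91, sp=0xbd
prologue: push r6 -> mem[0xbc]=0x49, sp=0xbc
body[0] mov  r3, r2 -> r3=0x91
body[1] xor  r6, r5, r7 -> r6=0x1a
body[2] mov  r2, #0x07 -> r2=0x07
body[3] sub  r3, r7, #55 -> r3=0xac
body[4] add  r3, r1, #9 -> r3=0x63
body[5] add  r0, r3, #3 -> r0=0x66
body[6] mov  r6, #0xb2 -> r6=0xb2
body[7] sub  r2, r7, r3 -> r2=0x80
epilogue: pop r6=0x49, sp=0xbd
epilogue: pop r2=0x91, sp=0xbe
epilogue: pop r0=0x04, sp=0xbf
r3 is caller-saved -> body value

REG = 0x63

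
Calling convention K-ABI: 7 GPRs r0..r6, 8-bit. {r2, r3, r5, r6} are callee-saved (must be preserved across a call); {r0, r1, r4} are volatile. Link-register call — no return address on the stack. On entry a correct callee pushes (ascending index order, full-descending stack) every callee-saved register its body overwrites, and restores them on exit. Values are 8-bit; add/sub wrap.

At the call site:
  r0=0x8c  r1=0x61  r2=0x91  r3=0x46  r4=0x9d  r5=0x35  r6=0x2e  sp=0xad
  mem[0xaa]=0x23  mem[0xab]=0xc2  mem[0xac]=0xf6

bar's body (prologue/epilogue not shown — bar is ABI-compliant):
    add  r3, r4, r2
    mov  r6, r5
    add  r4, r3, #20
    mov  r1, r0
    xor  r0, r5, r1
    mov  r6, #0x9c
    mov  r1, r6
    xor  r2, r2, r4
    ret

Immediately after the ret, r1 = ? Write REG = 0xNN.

prologue: push r2 → mem[0xac]=0x91, sp=0xac
prologue: push r3 → mem[0xab]=0x46, sp=0xab
prologue: push r6 → mem[0xaa]=0x2e, sp=0xaa
body[0] add  r3, r4, r2 → r3=0x2e
body[1] mov  r6, r5 → r6=0x35
body[2] add  r4, r3, #20 → r4=0x42
body[3] mov  r1, r0 → r1=0x8c
body[4] xor  r0, r5, r1 → r0=0xb9
body[5] mov  r6, #0x9c → r6=0x9c
body[6] mov  r1, r6 → r1=0x9c
body[7] xor  r2, r2, r4 → r2=0xd3
epilogue: pop r6=0x2e, sp=0xab
epilogue: pop r3=0x46, sp=0xac
epilogue: pop r2=0x91, sp=0xad
r1 is caller-saved → body value

REG = 0x9c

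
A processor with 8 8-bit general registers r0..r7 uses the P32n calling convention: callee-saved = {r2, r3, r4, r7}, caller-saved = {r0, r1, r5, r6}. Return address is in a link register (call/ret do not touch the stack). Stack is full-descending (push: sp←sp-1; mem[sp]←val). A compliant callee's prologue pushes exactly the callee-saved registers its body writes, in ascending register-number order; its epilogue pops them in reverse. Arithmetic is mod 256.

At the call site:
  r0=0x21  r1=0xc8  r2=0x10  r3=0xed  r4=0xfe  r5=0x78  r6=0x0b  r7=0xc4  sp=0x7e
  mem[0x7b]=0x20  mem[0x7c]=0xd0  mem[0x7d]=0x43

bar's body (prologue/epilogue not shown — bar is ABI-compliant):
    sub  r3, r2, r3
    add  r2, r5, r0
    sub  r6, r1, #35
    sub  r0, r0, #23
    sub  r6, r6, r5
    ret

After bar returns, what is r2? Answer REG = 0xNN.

REG = 0x10

prologue: push r2 → mem[0x7d]=0x10, sp=0x7d
prologue: push r3 → mem[0x7c]=0xed, sp=0x7c
body[0] sub  r3, r2, r3 → r3=0x23
body[1] add  r2, r5, r0 → r2=0x99
body[2] sub  r6, r1, #35 → r6=0xa5
body[3] sub  r0, r0, #23 → r0=0x0a
body[4] sub  r6, r6, r5 → r6=0x2d
epilogue: pop r3=0xed, sp=0x7d
epilogue: pop r2=0x10, sp=0x7e
r2 is callee-saved → restored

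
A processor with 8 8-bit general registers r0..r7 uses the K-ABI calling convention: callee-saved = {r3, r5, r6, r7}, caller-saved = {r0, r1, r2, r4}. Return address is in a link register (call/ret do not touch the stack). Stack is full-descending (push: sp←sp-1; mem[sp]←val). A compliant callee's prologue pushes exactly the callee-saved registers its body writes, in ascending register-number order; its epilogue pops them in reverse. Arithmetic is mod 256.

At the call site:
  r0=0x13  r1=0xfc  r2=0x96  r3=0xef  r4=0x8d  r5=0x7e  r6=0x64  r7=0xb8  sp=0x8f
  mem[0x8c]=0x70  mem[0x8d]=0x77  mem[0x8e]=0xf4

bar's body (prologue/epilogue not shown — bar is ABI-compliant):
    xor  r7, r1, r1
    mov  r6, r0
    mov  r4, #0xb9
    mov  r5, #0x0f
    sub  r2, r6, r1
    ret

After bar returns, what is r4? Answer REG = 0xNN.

REG = 0xb9

prologue: push r5 -> mem[0x8e]=0x7e, sp=0x8e
prologue: push r6 -> mem[0x8d]=0x64, sp=0x8d
prologue: push r7 -> mem[0x8c]=0xb8, sp=0x8c
body[0] xor  r7, r1, r1 -> r7=0x00
body[1] mov  r6, r0 -> r6=0x13
body[2] mov  r4, #0xb9 -> r4=0xb9
body[3] mov  r5, #0x0f -> r5=0x0f
body[4] sub  r2, r6, r1 -> r2=0x17
epilogue: pop r7=0xb8, sp=0x8d
epilogue: pop r6=0x64, sp=0x8e
epilogue: pop r5=0x7e, sp=0x8f
r4 is caller-saved -> body value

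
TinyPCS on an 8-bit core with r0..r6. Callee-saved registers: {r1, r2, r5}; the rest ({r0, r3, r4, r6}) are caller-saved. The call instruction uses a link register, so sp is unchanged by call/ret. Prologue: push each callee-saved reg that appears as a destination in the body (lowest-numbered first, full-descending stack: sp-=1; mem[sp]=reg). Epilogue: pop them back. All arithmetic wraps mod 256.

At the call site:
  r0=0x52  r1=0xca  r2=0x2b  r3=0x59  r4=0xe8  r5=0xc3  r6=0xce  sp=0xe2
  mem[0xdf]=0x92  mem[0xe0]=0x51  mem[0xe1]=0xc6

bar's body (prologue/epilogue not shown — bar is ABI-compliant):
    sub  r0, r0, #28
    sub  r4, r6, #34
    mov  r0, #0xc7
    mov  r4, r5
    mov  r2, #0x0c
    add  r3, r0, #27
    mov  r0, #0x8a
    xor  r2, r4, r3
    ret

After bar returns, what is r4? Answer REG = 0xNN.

REG = 0xc3

prologue: push r2 -> mem[0xe1]=0x2b, sp=0xe1
body[0] sub  r0, r0, #28 -> r0=0x36
body[1] sub  r4, r6, #34 -> r4=0xac
body[2] mov  r0, #0xc7 -> r0=0xc7
body[3] mov  r4, r5 -> r4=0xc3
body[4] mov  r2, #0x0c -> r2=0x0c
body[5] add  r3, r0, #27 -> r3=0xe2
body[6] mov  r0, #0x8a -> r0=0x8a
body[7] xor  r2, r4, r3 -> r2=0x21
epilogue: pop r2=0x2b, sp=0xe2
r4 is caller-saved -> body value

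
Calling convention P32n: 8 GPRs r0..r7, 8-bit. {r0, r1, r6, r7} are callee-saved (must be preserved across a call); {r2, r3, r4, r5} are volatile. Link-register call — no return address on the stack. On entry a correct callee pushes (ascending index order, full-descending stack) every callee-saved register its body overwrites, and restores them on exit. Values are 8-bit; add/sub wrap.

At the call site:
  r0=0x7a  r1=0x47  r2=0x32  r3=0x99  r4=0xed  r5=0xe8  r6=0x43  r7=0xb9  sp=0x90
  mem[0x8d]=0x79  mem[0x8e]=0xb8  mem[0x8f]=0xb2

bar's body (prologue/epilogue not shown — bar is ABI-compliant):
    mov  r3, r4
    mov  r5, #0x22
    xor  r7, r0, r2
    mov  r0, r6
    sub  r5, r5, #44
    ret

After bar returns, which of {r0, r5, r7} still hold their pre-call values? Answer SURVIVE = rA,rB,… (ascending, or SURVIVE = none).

SURVIVE = r0,r7

prologue: push r0 → mem[0x8f]=0x7a, sp=0x8f
prologue: push r7 → mem[0x8e]=0xb9, sp=0x8e
body[0] mov  r3, r4 → r3=0xed
body[1] mov  r5, #0x22 → r5=0x22
body[2] xor  r7, r0, r2 → r7=0x48
body[3] mov  r0, r6 → r0=0x43
body[4] sub  r5, r5, #44 → r5=0xf6
epilogue: pop r7=0xb9, sp=0x8f
epilogue: pop r0=0x7a, sp=0x90
r0: callee-saved, written=True
r5: caller-saved, written=True
r7: callee-saved, written=True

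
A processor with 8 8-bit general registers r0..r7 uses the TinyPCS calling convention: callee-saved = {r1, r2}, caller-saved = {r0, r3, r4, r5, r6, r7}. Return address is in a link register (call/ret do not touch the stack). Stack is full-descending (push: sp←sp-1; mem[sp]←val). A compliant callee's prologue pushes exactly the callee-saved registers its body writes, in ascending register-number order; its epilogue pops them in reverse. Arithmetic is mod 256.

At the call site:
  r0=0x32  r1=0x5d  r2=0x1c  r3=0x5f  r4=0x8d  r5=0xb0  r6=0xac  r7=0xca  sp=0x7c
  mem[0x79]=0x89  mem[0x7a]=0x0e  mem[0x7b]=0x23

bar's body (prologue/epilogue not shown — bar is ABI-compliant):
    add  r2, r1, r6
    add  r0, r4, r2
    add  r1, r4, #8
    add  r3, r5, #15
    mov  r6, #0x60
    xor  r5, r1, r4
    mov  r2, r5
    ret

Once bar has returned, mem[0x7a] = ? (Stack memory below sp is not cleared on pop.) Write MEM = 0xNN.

MEM = 0x1c

prologue: push r1 → mem[0x7b]=0x5d, sp=0x7b
prologue: push r2 → mem[0x7a]=0x1c, sp=0x7a
body[0] add  r2, r1, r6 → r2=0x09
body[1] add  r0, r4, r2 → r0=0x96
body[2] add  r1, r4, #8 → r1=0x95
body[3] add  r3, r5, #15 → r3=0xbf
body[4] mov  r6, #0x60 → r6=0x60
body[5] xor  r5, r1, r4 → r5=0x18
body[6] mov  r2, r5 → r2=0x18
epilogue: pop r2=0x1c, sp=0x7b
epilogue: pop r1=0x5d, sp=0x7c
prologue pushed ['r1', 'r2'] at ['0x7b', '0x7a']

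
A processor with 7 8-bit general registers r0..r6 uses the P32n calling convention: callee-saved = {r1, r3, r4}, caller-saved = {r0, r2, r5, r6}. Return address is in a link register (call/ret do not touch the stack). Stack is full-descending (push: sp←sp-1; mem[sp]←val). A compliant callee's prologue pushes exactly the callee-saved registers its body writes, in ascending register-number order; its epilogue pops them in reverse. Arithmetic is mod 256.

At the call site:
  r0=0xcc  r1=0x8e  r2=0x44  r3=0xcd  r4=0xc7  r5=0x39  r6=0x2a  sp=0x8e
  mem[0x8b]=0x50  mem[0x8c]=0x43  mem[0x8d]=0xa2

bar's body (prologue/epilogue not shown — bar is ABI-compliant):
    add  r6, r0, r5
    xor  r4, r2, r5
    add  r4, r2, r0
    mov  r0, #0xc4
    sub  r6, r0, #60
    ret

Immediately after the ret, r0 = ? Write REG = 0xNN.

prologue: push r4 → mem[0x8d]=0xc7, sp=0x8d
body[0] add  r6, r0, r5 → r6=0x05
body[1] xor  r4, r2, r5 → r4=0x7d
body[2] add  r4, r2, r0 → r4=0x10
body[3] mov  r0, #0xc4 → r0=0xc4
body[4] sub  r6, r0, #60 → r6=0x88
epilogue: pop r4=0xc7, sp=0x8e
r0 is caller-saved → body value

REG = 0xc4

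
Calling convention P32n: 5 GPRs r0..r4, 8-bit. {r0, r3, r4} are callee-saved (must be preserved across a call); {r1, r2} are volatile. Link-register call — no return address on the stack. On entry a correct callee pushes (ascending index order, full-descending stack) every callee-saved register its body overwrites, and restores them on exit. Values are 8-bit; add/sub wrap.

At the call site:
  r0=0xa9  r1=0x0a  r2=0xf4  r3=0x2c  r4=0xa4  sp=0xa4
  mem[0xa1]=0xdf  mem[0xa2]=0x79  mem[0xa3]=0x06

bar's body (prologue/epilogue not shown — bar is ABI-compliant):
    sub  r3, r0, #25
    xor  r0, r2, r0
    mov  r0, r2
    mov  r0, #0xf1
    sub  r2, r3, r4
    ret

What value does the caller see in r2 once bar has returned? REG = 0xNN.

prologue: push r0 → mem[0xa3]=0xa9, sp=0xa3
prologue: push r3 → mem[0xa2]=0x2c, sp=0xa2
body[0] sub  r3, r0, #25 → r3=0x90
body[1] xor  r0, r2, r0 → r0=0x5d
body[2] mov  r0, r2 → r0=0xf4
body[3] mov  r0, #0xf1 → r0=0xf1
body[4] sub  r2, r3, r4 → r2=0xec
epilogue: pop r3=0x2c, sp=0xa3
epilogue: pop r0=0xa9, sp=0xa4
r2 is caller-saved → body value

REG = 0xec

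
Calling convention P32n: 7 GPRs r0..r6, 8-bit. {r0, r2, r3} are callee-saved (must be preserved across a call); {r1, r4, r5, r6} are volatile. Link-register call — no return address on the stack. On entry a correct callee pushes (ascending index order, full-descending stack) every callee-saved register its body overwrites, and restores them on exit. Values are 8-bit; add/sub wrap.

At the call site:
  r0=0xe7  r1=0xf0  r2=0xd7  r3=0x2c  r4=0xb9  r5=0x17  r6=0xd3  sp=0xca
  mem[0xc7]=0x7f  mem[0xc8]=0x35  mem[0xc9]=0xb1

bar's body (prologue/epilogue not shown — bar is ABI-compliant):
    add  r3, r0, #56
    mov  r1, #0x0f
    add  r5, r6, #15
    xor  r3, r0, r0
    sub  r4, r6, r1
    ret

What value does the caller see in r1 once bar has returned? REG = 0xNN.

prologue: push r3 → mem[0xc9]=0x2c, sp=0xc9
body[0] add  r3, r0, #56 → r3=0x1f
body[1] mov  r1, #0x0f → r1=0x0f
body[2] add  r5, r6, #15 → r5=0xe2
body[3] xor  r3, r0, r0 → r3=0x00
body[4] sub  r4, r6, r1 → r4=0xc4
epilogue: pop r3=0x2c, sp=0xca
r1 is caller-saved → body value

REG = 0x0f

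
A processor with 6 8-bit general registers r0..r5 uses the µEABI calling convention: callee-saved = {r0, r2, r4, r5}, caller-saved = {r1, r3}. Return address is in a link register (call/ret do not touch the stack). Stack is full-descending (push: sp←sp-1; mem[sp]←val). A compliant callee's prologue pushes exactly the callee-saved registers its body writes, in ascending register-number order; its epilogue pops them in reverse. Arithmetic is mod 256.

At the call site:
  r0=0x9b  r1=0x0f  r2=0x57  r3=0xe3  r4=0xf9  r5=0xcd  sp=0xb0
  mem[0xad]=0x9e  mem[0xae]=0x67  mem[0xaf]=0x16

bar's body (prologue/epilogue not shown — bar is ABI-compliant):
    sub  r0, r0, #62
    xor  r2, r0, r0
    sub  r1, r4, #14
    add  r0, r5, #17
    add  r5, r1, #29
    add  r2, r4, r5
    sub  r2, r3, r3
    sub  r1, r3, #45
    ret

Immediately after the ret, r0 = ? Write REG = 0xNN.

REG = 0x9b

prologue: push r0 -> mem[0xaf]=0x9b, sp=0xaf
prologue: push r2 -> mem[0xae]=0x57, sp=0xae
prologue: push r5 -> mem[0xad]=0xcd, sp=0xad
body[0] sub  r0, r0, #62 -> r0=0x5d
body[1] xor  r2, r0, r0 -> r2=0x00
body[2] sub  r1, r4, #14 -> r1=0xeb
body[3] add  r0, r5, #17 -> r0=0xde
body[4] add  r5, r1, #29 -> r5=0x08
body[5] add  r2, r4, r5 -> r2=0x01
body[6] sub  r2, r3, r3 -> r2=0x00
body[7] sub  r1, r3, #45 -> r1=0xb6
epilogue: pop r5=0xcd, sp=0xae
epilogue: pop r2=0x57, sp=0xaf
epilogue: pop r0=0x9b, sp=0xb0
r0 is callee-saved -> restored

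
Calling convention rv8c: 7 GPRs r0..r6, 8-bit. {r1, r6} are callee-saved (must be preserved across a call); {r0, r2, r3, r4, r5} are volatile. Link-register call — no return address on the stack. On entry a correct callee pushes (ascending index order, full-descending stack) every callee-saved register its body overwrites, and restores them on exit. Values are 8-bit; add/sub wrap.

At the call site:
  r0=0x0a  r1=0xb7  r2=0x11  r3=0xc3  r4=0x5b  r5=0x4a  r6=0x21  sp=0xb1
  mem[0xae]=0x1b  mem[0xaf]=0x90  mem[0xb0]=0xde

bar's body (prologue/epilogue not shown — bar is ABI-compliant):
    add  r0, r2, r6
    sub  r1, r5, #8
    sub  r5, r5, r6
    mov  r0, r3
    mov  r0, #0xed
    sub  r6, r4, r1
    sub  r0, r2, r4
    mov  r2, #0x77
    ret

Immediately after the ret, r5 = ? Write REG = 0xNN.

prologue: push r1 → mem[0xb0]=0xb7, sp=0xb0
prologue: push r6 → mem[0xaf]=0x21, sp=0xaf
body[0] add  r0, r2, r6 → r0=0x32
body[1] sub  r1, r5, #8 → r1=0x42
body[2] sub  r5, r5, r6 → r5=0x29
body[3] mov  r0, r3 → r0=0xc3
body[4] mov  r0, #0xed → r0=0xed
body[5] sub  r6, r4, r1 → r6=0x19
body[6] sub  r0, r2, r4 → r0=0xb6
body[7] mov  r2, #0x77 → r2=0x77
epilogue: pop r6=0x21, sp=0xb0
epilogue: pop r1=0xb7, sp=0xb1
r5 is caller-saved → body value

REG = 0x29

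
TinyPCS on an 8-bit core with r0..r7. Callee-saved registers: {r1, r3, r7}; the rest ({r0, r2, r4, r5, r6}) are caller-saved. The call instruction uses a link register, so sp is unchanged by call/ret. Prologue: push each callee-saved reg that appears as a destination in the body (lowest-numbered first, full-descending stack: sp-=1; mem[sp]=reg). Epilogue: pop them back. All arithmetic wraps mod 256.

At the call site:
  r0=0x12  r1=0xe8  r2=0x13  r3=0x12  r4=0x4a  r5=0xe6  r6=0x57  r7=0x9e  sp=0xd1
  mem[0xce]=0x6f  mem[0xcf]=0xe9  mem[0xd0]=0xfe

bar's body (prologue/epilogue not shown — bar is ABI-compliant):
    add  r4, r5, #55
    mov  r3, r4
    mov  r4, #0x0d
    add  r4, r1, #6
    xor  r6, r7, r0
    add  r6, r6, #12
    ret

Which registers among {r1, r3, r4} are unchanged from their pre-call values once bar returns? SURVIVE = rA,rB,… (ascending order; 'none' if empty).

prologue: push r3 -> mem[0xd0]=0x12, sp=0xd0
body[0] add  r4, r5, #55 -> r4=0x1d
body[1] mov  r3, r4 -> r3=0x1d
body[2] mov  r4, #0x0d -> r4=0x0d
body[3] add  r4, r1, #6 -> r4=0xee
body[4] xor  r6, r7, r0 -> r6=0x8c
body[5] add  r6, r6, #12 -> r6=0x98
epilogue: pop r3=0x12, sp=0xd1
r1: callee-saved, written=False
r3: callee-saved, written=True
r4: caller-saved, written=True

SURVIVE = r1,r3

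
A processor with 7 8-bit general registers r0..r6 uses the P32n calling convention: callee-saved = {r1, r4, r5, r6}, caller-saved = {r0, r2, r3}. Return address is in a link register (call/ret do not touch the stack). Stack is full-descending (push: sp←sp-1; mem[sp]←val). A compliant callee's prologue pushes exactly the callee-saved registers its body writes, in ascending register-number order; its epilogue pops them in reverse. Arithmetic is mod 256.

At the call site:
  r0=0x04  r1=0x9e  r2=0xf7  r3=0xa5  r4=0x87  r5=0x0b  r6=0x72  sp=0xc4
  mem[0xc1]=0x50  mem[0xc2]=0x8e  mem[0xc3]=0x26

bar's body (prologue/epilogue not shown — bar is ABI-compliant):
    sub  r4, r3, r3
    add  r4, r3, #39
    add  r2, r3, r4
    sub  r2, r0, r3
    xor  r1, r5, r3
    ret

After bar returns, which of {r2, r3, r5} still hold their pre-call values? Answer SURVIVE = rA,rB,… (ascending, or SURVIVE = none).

SURVIVE = r3,r5

prologue: push r1 -> mem[0xc3]=0x9e, sp=0xc3
prologue: push r4 -> mem[0xc2]=0x87, sp=0xc2
body[0] sub  r4, r3, r3 -> r4=0x00
body[1] add  r4, r3, #39 -> r4=0xcc
body[2] add  r2, r3, r4 -> r2=0x71
body[3] sub  r2, r0, r3 -> r2=0x5f
body[4] xor  r1, r5, r3 -> r1=0xae
epilogue: pop r4=0x87, sp=0xc3
epilogue: pop r1=0x9e, sp=0xc4
r2: caller-saved, written=True
r3: caller-saved, written=False
r5: callee-saved, written=False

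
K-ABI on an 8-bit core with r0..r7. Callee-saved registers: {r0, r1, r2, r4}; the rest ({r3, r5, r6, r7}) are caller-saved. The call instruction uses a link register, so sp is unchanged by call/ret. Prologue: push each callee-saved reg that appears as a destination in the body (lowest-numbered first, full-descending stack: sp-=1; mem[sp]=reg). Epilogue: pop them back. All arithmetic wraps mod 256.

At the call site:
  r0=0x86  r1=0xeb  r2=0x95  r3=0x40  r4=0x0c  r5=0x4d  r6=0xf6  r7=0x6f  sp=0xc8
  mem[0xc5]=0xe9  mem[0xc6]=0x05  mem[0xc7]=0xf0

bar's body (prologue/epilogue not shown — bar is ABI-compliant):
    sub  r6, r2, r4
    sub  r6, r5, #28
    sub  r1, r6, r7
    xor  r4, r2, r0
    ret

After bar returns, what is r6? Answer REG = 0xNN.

REG = 0x31

prologue: push r1 → mem[0xc7]=0xeb, sp=0xc7
prologue: push r4 → mem[0xc6]=0x0c, sp=0xc6
body[0] sub  r6, r2, r4 → r6=0x89
body[1] sub  r6, r5, #28 → r6=0x31
body[2] sub  r1, r6, r7 → r1=0xc2
body[3] xor  r4, r2, r0 → r4=0x13
epilogue: pop r4=0x0c, sp=0xc7
epilogue: pop r1=0xeb, sp=0xc8
r6 is caller-saved → body value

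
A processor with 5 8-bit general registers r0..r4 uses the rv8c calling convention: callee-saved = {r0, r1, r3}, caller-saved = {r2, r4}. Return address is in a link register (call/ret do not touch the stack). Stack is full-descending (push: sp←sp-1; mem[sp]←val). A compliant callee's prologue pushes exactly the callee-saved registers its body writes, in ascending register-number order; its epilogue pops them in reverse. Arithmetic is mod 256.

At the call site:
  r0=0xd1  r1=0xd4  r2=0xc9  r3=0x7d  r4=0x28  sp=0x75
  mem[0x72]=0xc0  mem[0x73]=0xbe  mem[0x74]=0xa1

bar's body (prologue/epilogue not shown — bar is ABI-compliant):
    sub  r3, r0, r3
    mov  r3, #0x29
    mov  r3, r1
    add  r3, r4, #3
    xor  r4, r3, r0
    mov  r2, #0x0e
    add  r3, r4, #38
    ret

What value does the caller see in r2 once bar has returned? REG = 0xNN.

prologue: push r3 → mem[0x74]=0x7d, sp=0x74
body[0] sub  r3, r0, r3 → r3=0x54
body[1] mov  r3, #0x29 → r3=0x29
body[2] mov  r3, r1 → r3=0xd4
body[3] add  r3, r4, #3 → r3=0x2b
body[4] xor  r4, r3, r0 → r4=0xfa
body[5] mov  r2, #0x0e → r2=0x0e
body[6] add  r3, r4, #38 → r3=0x20
epilogue: pop r3=0x7d, sp=0x75
r2 is caller-saved → body value

REG = 0x0e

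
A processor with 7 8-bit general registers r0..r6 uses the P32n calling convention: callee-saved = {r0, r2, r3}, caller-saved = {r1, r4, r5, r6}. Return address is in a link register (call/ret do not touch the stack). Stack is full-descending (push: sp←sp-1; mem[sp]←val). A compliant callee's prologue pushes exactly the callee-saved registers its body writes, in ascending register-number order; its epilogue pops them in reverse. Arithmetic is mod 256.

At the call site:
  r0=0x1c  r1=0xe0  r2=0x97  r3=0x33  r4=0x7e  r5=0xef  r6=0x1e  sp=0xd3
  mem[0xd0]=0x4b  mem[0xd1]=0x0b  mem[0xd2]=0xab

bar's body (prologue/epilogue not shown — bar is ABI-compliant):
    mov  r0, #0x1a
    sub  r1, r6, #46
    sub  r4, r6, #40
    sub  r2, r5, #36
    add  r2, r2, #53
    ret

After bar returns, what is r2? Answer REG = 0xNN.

REG = 0x97

prologue: push r0 -> mem[0xd2]=0x1c, sp=0xd2
prologue: push r2 -> mem[0xd1]=0x97, sp=0xd1
body[0] mov  r0, #0x1a -> r0=0x1a
body[1] sub  r1, r6, #46 -> r1=0xf0
body[2] sub  r4, r6, #40 -> r4=0xf6
body[3] sub  r2, r5, #36 -> r2=0xcb
body[4] add  r2, r2, #53 -> r2=0x00
epilogue: pop r2=0x97, sp=0xd2
epilogue: pop r0=0x1c, sp=0xd3
r2 is callee-saved -> restored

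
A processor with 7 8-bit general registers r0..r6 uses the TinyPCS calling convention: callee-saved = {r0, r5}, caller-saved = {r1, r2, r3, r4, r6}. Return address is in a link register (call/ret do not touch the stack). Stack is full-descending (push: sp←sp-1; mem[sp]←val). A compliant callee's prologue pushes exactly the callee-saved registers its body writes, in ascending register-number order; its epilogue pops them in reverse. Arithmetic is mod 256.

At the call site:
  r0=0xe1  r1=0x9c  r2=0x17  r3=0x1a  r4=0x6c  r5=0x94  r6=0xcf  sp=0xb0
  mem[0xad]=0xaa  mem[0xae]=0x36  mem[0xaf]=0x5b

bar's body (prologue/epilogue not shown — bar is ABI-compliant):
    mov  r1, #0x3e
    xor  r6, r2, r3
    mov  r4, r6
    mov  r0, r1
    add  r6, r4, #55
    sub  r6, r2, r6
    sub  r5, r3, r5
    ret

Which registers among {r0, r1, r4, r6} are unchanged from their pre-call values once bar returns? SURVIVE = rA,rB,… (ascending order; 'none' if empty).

SURVIVE = r0

prologue: push r0 → mem[0xaf]=0xe1, sp=0xaf
prologue: push r5 → mem[0xae]=0x94, sp=0xae
body[0] mov  r1, #0x3e → r1=0x3e
body[1] xor  r6, r2, r3 → r6=0x0d
body[2] mov  r4, r6 → r4=0x0d
body[3] mov  r0, r1 → r0=0x3e
body[4] add  r6, r4, #55 → r6=0x44
body[5] sub  r6, r2, r6 → r6=0xd3
body[6] sub  r5, r3, r5 → r5=0x86
epilogue: pop r5=0x94, sp=0xaf
epilogue: pop r0=0xe1, sp=0xb0
r0: callee-saved, written=True
r1: caller-saved, written=True
r4: caller-saved, written=True
r6: caller-saved, written=True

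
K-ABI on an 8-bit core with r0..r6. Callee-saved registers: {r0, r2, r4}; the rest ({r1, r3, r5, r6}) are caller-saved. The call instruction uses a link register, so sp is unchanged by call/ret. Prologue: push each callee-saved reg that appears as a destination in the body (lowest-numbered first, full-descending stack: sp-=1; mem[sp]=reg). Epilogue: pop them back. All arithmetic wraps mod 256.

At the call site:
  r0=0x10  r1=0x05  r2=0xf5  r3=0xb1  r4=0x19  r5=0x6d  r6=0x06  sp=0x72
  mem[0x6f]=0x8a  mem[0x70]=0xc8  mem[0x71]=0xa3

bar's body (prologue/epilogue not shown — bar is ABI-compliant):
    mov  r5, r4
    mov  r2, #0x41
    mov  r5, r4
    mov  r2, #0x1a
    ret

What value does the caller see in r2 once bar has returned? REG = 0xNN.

prologue: push r2 -> mem[0x71]=0xf5, sp=0x71
body[0] mov  r5, r4 -> r5=0x19
body[1] mov  r2, #0x41 -> r2=0x41
body[2] mov  r5, r4 -> r5=0x19
body[3] mov  r2, #0x1a -> r2=0x1a
epilogue: pop r2=0xf5, sp=0x72
r2 is callee-saved -> restored

REG = 0xf5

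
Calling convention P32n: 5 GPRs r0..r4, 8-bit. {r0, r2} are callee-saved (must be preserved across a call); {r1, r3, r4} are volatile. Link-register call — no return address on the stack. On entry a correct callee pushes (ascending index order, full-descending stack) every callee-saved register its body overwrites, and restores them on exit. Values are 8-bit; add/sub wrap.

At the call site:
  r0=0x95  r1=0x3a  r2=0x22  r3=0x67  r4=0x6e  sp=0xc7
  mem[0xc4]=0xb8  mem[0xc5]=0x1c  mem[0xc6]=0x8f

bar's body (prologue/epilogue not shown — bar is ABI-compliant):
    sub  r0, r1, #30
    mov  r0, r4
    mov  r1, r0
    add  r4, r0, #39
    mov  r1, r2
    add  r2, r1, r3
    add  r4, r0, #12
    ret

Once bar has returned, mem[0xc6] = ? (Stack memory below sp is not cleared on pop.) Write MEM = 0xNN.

prologue: push r0 → mem[0xc6]=0x95, sp=0xc6
prologue: push r2 → mem[0xc5]=0x22, sp=0xc5
body[0] sub  r0, r1, #30 → r0=0x1c
body[1] mov  r0, r4 → r0=0x6e
body[2] mov  r1, r0 → r1=0x6e
body[3] add  r4, r0, #39 → r4=0x95
body[4] mov  r1, r2 → r1=0x22
body[5] add  r2, r1, r3 → r2=0x89
body[6] add  r4, r0, #12 → r4=0x7a
epilogue: pop r2=0x22, sp=0xc6
epilogue: pop r0=0x95, sp=0xc7
prologue pushed ['r0', 'r2'] at ['0xc6', '0xc5']

MEM = 0x95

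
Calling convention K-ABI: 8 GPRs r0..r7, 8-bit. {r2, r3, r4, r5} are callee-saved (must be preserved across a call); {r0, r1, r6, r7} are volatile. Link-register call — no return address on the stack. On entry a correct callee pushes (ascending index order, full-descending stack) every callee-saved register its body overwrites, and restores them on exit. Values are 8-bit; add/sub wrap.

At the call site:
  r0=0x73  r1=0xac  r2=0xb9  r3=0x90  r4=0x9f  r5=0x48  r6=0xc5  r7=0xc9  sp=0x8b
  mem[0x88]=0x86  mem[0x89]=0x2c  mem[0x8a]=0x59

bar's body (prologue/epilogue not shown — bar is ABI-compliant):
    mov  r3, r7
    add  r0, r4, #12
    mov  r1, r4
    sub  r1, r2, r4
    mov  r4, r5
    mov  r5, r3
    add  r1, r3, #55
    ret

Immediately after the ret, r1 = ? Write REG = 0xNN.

prologue: push r3 -> mem[0x8a]=0x90, sp=0x8a
prologue: push r4 -> mem[0x89]=0x9f, sp=0x89
prologue: push r5 -> mem[0x88]=0x48, sp=0x88
body[0] mov  r3, r7 -> r3=0xc9
body[1] add  r0, r4, #12 -> r0=0xab
body[2] mov  r1, r4 -> r1=0x9f
body[3] sub  r1, r2, r4 -> r1=0x1a
body[4] mov  r4, r5 -> r4=0x48
body[5] mov  r5, r3 -> r5=0xc9
body[6] add  r1, r3, #55 -> r1=0x00
epilogue: pop r5=0x48, sp=0x89
epilogue: pop r4=0x9f, sp=0x8a
epilogue: pop r3=0x90, sp=0x8b
r1 is caller-saved -> body value

REG = 0x00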